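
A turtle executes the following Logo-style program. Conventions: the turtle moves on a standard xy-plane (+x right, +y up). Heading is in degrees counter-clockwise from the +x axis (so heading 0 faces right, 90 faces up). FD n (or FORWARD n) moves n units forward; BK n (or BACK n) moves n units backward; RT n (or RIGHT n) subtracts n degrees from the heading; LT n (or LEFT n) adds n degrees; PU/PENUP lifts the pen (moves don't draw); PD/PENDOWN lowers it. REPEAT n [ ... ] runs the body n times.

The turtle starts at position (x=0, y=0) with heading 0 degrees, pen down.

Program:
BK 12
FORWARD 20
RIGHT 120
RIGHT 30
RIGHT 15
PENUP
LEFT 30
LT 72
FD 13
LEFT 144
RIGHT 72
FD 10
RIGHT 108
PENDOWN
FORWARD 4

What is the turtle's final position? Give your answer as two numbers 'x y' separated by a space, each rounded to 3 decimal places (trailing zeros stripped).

Answer: 23.153 -13.969

Derivation:
Executing turtle program step by step:
Start: pos=(0,0), heading=0, pen down
BK 12: (0,0) -> (-12,0) [heading=0, draw]
FD 20: (-12,0) -> (8,0) [heading=0, draw]
RT 120: heading 0 -> 240
RT 30: heading 240 -> 210
RT 15: heading 210 -> 195
PU: pen up
LT 30: heading 195 -> 225
LT 72: heading 225 -> 297
FD 13: (8,0) -> (13.902,-11.583) [heading=297, move]
LT 144: heading 297 -> 81
RT 72: heading 81 -> 9
FD 10: (13.902,-11.583) -> (23.779,-10.019) [heading=9, move]
RT 108: heading 9 -> 261
PD: pen down
FD 4: (23.779,-10.019) -> (23.153,-13.969) [heading=261, draw]
Final: pos=(23.153,-13.969), heading=261, 3 segment(s) drawn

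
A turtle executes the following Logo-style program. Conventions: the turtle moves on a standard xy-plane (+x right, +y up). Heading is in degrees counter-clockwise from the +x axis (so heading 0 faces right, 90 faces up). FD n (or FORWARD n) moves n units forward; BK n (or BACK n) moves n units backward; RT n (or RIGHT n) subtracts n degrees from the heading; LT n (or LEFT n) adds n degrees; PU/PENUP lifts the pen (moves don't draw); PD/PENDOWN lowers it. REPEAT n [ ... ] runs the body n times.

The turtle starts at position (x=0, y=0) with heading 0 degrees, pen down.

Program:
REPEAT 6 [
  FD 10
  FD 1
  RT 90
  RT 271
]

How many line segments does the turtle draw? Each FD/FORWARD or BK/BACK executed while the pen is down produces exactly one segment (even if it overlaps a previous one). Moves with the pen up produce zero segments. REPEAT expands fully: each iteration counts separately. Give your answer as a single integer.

Answer: 12

Derivation:
Executing turtle program step by step:
Start: pos=(0,0), heading=0, pen down
REPEAT 6 [
  -- iteration 1/6 --
  FD 10: (0,0) -> (10,0) [heading=0, draw]
  FD 1: (10,0) -> (11,0) [heading=0, draw]
  RT 90: heading 0 -> 270
  RT 271: heading 270 -> 359
  -- iteration 2/6 --
  FD 10: (11,0) -> (20.998,-0.175) [heading=359, draw]
  FD 1: (20.998,-0.175) -> (21.998,-0.192) [heading=359, draw]
  RT 90: heading 359 -> 269
  RT 271: heading 269 -> 358
  -- iteration 3/6 --
  FD 10: (21.998,-0.192) -> (31.992,-0.541) [heading=358, draw]
  FD 1: (31.992,-0.541) -> (32.992,-0.576) [heading=358, draw]
  RT 90: heading 358 -> 268
  RT 271: heading 268 -> 357
  -- iteration 4/6 --
  FD 10: (32.992,-0.576) -> (42.978,-1.099) [heading=357, draw]
  FD 1: (42.978,-1.099) -> (43.977,-1.152) [heading=357, draw]
  RT 90: heading 357 -> 267
  RT 271: heading 267 -> 356
  -- iteration 5/6 --
  FD 10: (43.977,-1.152) -> (53.952,-1.849) [heading=356, draw]
  FD 1: (53.952,-1.849) -> (54.95,-1.919) [heading=356, draw]
  RT 90: heading 356 -> 266
  RT 271: heading 266 -> 355
  -- iteration 6/6 --
  FD 10: (54.95,-1.919) -> (64.912,-2.79) [heading=355, draw]
  FD 1: (64.912,-2.79) -> (65.908,-2.878) [heading=355, draw]
  RT 90: heading 355 -> 265
  RT 271: heading 265 -> 354
]
Final: pos=(65.908,-2.878), heading=354, 12 segment(s) drawn
Segments drawn: 12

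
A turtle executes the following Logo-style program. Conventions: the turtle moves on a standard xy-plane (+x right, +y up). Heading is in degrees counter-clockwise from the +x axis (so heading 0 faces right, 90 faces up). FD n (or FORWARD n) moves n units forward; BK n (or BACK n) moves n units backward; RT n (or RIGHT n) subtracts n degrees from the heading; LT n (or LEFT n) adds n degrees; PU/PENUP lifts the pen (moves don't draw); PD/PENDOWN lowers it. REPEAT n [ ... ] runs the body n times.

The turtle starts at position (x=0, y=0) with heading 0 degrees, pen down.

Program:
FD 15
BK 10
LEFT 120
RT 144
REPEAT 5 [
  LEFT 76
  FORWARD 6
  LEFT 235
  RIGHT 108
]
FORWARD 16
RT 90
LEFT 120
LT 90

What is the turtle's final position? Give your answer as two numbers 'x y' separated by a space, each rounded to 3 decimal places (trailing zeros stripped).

Answer: 4.821 -12.74

Derivation:
Executing turtle program step by step:
Start: pos=(0,0), heading=0, pen down
FD 15: (0,0) -> (15,0) [heading=0, draw]
BK 10: (15,0) -> (5,0) [heading=0, draw]
LT 120: heading 0 -> 120
RT 144: heading 120 -> 336
REPEAT 5 [
  -- iteration 1/5 --
  LT 76: heading 336 -> 52
  FD 6: (5,0) -> (8.694,4.728) [heading=52, draw]
  LT 235: heading 52 -> 287
  RT 108: heading 287 -> 179
  -- iteration 2/5 --
  LT 76: heading 179 -> 255
  FD 6: (8.694,4.728) -> (7.141,-1.067) [heading=255, draw]
  LT 235: heading 255 -> 130
  RT 108: heading 130 -> 22
  -- iteration 3/5 --
  LT 76: heading 22 -> 98
  FD 6: (7.141,-1.067) -> (6.306,4.874) [heading=98, draw]
  LT 235: heading 98 -> 333
  RT 108: heading 333 -> 225
  -- iteration 4/5 --
  LT 76: heading 225 -> 301
  FD 6: (6.306,4.874) -> (9.396,-0.269) [heading=301, draw]
  LT 235: heading 301 -> 176
  RT 108: heading 176 -> 68
  -- iteration 5/5 --
  LT 76: heading 68 -> 144
  FD 6: (9.396,-0.269) -> (4.542,3.258) [heading=144, draw]
  LT 235: heading 144 -> 19
  RT 108: heading 19 -> 271
]
FD 16: (4.542,3.258) -> (4.821,-12.74) [heading=271, draw]
RT 90: heading 271 -> 181
LT 120: heading 181 -> 301
LT 90: heading 301 -> 31
Final: pos=(4.821,-12.74), heading=31, 8 segment(s) drawn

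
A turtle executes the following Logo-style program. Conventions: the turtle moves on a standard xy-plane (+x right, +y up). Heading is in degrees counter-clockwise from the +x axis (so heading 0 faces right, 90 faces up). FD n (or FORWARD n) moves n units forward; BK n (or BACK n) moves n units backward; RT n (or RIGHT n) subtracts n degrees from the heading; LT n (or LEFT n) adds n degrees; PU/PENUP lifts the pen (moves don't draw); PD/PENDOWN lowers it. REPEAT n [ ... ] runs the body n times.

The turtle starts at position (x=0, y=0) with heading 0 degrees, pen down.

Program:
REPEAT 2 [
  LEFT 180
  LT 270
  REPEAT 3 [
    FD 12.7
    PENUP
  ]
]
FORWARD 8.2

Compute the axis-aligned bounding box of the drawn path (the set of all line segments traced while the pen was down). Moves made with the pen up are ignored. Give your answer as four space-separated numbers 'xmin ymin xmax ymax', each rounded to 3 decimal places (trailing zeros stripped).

Executing turtle program step by step:
Start: pos=(0,0), heading=0, pen down
REPEAT 2 [
  -- iteration 1/2 --
  LT 180: heading 0 -> 180
  LT 270: heading 180 -> 90
  REPEAT 3 [
    -- iteration 1/3 --
    FD 12.7: (0,0) -> (0,12.7) [heading=90, draw]
    PU: pen up
    -- iteration 2/3 --
    FD 12.7: (0,12.7) -> (0,25.4) [heading=90, move]
    PU: pen up
    -- iteration 3/3 --
    FD 12.7: (0,25.4) -> (0,38.1) [heading=90, move]
    PU: pen up
  ]
  -- iteration 2/2 --
  LT 180: heading 90 -> 270
  LT 270: heading 270 -> 180
  REPEAT 3 [
    -- iteration 1/3 --
    FD 12.7: (0,38.1) -> (-12.7,38.1) [heading=180, move]
    PU: pen up
    -- iteration 2/3 --
    FD 12.7: (-12.7,38.1) -> (-25.4,38.1) [heading=180, move]
    PU: pen up
    -- iteration 3/3 --
    FD 12.7: (-25.4,38.1) -> (-38.1,38.1) [heading=180, move]
    PU: pen up
  ]
]
FD 8.2: (-38.1,38.1) -> (-46.3,38.1) [heading=180, move]
Final: pos=(-46.3,38.1), heading=180, 1 segment(s) drawn

Segment endpoints: x in {0, 0}, y in {0, 12.7}
xmin=0, ymin=0, xmax=0, ymax=12.7

Answer: 0 0 0 12.7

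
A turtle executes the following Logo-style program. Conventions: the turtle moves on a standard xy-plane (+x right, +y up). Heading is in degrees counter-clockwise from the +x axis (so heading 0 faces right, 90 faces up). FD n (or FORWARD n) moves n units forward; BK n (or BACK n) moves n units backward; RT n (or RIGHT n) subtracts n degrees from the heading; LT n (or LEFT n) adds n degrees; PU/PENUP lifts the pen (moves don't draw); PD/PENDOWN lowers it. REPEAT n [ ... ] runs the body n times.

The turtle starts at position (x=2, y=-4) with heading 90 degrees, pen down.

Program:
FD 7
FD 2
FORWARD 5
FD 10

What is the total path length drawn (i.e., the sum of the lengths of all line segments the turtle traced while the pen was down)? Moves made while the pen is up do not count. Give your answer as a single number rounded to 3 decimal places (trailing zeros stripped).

Executing turtle program step by step:
Start: pos=(2,-4), heading=90, pen down
FD 7: (2,-4) -> (2,3) [heading=90, draw]
FD 2: (2,3) -> (2,5) [heading=90, draw]
FD 5: (2,5) -> (2,10) [heading=90, draw]
FD 10: (2,10) -> (2,20) [heading=90, draw]
Final: pos=(2,20), heading=90, 4 segment(s) drawn

Segment lengths:
  seg 1: (2,-4) -> (2,3), length = 7
  seg 2: (2,3) -> (2,5), length = 2
  seg 3: (2,5) -> (2,10), length = 5
  seg 4: (2,10) -> (2,20), length = 10
Total = 24

Answer: 24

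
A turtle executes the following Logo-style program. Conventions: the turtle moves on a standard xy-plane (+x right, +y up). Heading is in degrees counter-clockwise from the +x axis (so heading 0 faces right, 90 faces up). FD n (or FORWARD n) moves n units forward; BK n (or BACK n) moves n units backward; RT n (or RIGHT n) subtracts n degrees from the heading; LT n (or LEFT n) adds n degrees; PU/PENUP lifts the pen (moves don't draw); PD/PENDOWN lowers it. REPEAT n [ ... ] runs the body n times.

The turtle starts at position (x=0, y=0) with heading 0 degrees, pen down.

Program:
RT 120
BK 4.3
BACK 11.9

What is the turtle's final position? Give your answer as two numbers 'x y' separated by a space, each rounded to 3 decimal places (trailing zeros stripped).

Executing turtle program step by step:
Start: pos=(0,0), heading=0, pen down
RT 120: heading 0 -> 240
BK 4.3: (0,0) -> (2.15,3.724) [heading=240, draw]
BK 11.9: (2.15,3.724) -> (8.1,14.03) [heading=240, draw]
Final: pos=(8.1,14.03), heading=240, 2 segment(s) drawn

Answer: 8.1 14.03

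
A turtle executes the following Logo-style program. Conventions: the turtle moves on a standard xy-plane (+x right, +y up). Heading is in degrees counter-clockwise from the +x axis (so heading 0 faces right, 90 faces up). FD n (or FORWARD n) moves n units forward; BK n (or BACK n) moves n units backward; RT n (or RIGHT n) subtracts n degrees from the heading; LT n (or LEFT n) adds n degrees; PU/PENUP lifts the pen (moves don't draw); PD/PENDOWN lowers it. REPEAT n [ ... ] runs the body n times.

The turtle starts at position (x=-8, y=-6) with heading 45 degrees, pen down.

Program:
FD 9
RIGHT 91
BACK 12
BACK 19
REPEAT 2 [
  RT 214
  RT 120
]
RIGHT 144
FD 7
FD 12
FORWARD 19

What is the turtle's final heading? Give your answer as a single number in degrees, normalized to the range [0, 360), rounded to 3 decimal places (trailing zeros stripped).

Executing turtle program step by step:
Start: pos=(-8,-6), heading=45, pen down
FD 9: (-8,-6) -> (-1.636,0.364) [heading=45, draw]
RT 91: heading 45 -> 314
BK 12: (-1.636,0.364) -> (-9.972,8.996) [heading=314, draw]
BK 19: (-9.972,8.996) -> (-23.17,22.663) [heading=314, draw]
REPEAT 2 [
  -- iteration 1/2 --
  RT 214: heading 314 -> 100
  RT 120: heading 100 -> 340
  -- iteration 2/2 --
  RT 214: heading 340 -> 126
  RT 120: heading 126 -> 6
]
RT 144: heading 6 -> 222
FD 7: (-23.17,22.663) -> (-28.372,17.98) [heading=222, draw]
FD 12: (-28.372,17.98) -> (-37.29,9.95) [heading=222, draw]
FD 19: (-37.29,9.95) -> (-51.41,-2.763) [heading=222, draw]
Final: pos=(-51.41,-2.763), heading=222, 6 segment(s) drawn

Answer: 222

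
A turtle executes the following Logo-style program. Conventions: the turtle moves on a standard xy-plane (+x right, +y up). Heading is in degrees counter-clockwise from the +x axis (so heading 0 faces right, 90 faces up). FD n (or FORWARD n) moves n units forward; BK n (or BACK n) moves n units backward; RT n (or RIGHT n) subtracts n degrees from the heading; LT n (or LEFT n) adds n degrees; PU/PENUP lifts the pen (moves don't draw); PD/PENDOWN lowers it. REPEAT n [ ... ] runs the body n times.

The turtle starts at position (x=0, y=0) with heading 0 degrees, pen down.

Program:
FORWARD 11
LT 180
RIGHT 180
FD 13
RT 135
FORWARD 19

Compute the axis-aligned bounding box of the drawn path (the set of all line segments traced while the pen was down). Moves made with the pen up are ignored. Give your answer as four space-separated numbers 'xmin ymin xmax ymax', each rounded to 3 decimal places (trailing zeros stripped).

Executing turtle program step by step:
Start: pos=(0,0), heading=0, pen down
FD 11: (0,0) -> (11,0) [heading=0, draw]
LT 180: heading 0 -> 180
RT 180: heading 180 -> 0
FD 13: (11,0) -> (24,0) [heading=0, draw]
RT 135: heading 0 -> 225
FD 19: (24,0) -> (10.565,-13.435) [heading=225, draw]
Final: pos=(10.565,-13.435), heading=225, 3 segment(s) drawn

Segment endpoints: x in {0, 10.565, 11, 24}, y in {-13.435, 0}
xmin=0, ymin=-13.435, xmax=24, ymax=0

Answer: 0 -13.435 24 0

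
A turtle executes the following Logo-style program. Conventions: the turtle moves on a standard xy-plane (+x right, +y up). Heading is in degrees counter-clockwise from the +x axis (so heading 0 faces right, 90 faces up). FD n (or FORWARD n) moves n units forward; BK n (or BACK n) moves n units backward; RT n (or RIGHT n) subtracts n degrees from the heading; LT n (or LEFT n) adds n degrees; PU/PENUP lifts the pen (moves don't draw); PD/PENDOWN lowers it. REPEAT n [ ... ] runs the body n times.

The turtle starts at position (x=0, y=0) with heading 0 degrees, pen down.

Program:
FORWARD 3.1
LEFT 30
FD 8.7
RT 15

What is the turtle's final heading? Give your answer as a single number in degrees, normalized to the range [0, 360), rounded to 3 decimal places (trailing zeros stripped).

Answer: 15

Derivation:
Executing turtle program step by step:
Start: pos=(0,0), heading=0, pen down
FD 3.1: (0,0) -> (3.1,0) [heading=0, draw]
LT 30: heading 0 -> 30
FD 8.7: (3.1,0) -> (10.634,4.35) [heading=30, draw]
RT 15: heading 30 -> 15
Final: pos=(10.634,4.35), heading=15, 2 segment(s) drawn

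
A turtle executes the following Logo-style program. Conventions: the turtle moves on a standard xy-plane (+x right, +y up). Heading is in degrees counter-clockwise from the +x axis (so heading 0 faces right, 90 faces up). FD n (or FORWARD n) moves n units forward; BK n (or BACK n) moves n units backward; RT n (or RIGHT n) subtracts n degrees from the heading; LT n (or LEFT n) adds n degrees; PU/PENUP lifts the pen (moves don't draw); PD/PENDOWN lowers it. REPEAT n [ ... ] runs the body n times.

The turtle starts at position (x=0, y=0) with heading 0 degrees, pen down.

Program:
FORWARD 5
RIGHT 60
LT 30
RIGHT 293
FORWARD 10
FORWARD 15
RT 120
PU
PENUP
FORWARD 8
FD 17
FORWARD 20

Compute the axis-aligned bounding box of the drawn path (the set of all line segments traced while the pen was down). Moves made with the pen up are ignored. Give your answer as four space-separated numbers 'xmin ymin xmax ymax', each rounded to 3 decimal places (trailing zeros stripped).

Answer: 0 0 24.966 15.045

Derivation:
Executing turtle program step by step:
Start: pos=(0,0), heading=0, pen down
FD 5: (0,0) -> (5,0) [heading=0, draw]
RT 60: heading 0 -> 300
LT 30: heading 300 -> 330
RT 293: heading 330 -> 37
FD 10: (5,0) -> (12.986,6.018) [heading=37, draw]
FD 15: (12.986,6.018) -> (24.966,15.045) [heading=37, draw]
RT 120: heading 37 -> 277
PU: pen up
PU: pen up
FD 8: (24.966,15.045) -> (25.941,7.105) [heading=277, move]
FD 17: (25.941,7.105) -> (28.013,-9.768) [heading=277, move]
FD 20: (28.013,-9.768) -> (30.45,-29.619) [heading=277, move]
Final: pos=(30.45,-29.619), heading=277, 3 segment(s) drawn

Segment endpoints: x in {0, 5, 12.986, 24.966}, y in {0, 6.018, 15.045}
xmin=0, ymin=0, xmax=24.966, ymax=15.045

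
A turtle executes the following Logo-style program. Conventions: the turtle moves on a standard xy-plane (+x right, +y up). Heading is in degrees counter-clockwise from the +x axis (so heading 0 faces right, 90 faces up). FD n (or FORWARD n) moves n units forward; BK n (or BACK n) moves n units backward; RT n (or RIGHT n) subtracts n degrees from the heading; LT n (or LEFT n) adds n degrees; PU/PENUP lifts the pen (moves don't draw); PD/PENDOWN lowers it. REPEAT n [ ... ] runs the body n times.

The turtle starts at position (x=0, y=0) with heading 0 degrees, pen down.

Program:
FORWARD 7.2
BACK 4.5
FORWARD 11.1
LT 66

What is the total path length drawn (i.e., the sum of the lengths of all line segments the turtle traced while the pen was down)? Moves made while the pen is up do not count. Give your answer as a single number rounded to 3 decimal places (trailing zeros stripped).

Answer: 22.8

Derivation:
Executing turtle program step by step:
Start: pos=(0,0), heading=0, pen down
FD 7.2: (0,0) -> (7.2,0) [heading=0, draw]
BK 4.5: (7.2,0) -> (2.7,0) [heading=0, draw]
FD 11.1: (2.7,0) -> (13.8,0) [heading=0, draw]
LT 66: heading 0 -> 66
Final: pos=(13.8,0), heading=66, 3 segment(s) drawn

Segment lengths:
  seg 1: (0,0) -> (7.2,0), length = 7.2
  seg 2: (7.2,0) -> (2.7,0), length = 4.5
  seg 3: (2.7,0) -> (13.8,0), length = 11.1
Total = 22.8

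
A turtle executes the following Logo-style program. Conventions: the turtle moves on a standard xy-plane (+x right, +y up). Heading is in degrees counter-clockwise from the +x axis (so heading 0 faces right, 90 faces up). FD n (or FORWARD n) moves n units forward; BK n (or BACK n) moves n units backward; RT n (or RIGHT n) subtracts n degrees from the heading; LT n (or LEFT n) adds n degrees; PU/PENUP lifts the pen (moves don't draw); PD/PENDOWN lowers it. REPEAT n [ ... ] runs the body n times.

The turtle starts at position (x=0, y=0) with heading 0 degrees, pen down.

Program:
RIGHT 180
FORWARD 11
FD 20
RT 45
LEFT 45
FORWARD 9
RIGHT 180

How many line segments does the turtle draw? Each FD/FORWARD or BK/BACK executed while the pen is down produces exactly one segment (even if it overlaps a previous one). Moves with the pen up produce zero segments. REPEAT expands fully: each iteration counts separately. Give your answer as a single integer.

Answer: 3

Derivation:
Executing turtle program step by step:
Start: pos=(0,0), heading=0, pen down
RT 180: heading 0 -> 180
FD 11: (0,0) -> (-11,0) [heading=180, draw]
FD 20: (-11,0) -> (-31,0) [heading=180, draw]
RT 45: heading 180 -> 135
LT 45: heading 135 -> 180
FD 9: (-31,0) -> (-40,0) [heading=180, draw]
RT 180: heading 180 -> 0
Final: pos=(-40,0), heading=0, 3 segment(s) drawn
Segments drawn: 3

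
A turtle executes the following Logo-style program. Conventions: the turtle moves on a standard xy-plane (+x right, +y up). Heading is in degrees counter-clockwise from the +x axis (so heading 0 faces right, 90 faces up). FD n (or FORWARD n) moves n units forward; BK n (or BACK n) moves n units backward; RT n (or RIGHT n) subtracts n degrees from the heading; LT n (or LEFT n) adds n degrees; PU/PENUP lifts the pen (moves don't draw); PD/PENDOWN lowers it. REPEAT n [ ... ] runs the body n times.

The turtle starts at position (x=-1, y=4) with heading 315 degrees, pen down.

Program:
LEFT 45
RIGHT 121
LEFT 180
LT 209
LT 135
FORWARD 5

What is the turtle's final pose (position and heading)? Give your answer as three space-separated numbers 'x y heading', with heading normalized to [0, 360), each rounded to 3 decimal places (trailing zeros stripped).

Executing turtle program step by step:
Start: pos=(-1,4), heading=315, pen down
LT 45: heading 315 -> 0
RT 121: heading 0 -> 239
LT 180: heading 239 -> 59
LT 209: heading 59 -> 268
LT 135: heading 268 -> 43
FD 5: (-1,4) -> (2.657,7.41) [heading=43, draw]
Final: pos=(2.657,7.41), heading=43, 1 segment(s) drawn

Answer: 2.657 7.41 43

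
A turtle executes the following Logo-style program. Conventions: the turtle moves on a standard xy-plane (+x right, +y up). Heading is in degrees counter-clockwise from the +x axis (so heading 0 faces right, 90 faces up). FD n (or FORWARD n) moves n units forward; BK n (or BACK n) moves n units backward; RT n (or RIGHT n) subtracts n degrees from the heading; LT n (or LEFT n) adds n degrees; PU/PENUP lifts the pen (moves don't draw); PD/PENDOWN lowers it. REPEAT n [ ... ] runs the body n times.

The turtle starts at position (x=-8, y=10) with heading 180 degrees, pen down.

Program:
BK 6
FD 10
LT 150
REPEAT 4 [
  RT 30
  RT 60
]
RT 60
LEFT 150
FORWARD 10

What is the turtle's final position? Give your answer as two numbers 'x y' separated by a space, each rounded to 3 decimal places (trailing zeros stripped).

Answer: -7 18.66

Derivation:
Executing turtle program step by step:
Start: pos=(-8,10), heading=180, pen down
BK 6: (-8,10) -> (-2,10) [heading=180, draw]
FD 10: (-2,10) -> (-12,10) [heading=180, draw]
LT 150: heading 180 -> 330
REPEAT 4 [
  -- iteration 1/4 --
  RT 30: heading 330 -> 300
  RT 60: heading 300 -> 240
  -- iteration 2/4 --
  RT 30: heading 240 -> 210
  RT 60: heading 210 -> 150
  -- iteration 3/4 --
  RT 30: heading 150 -> 120
  RT 60: heading 120 -> 60
  -- iteration 4/4 --
  RT 30: heading 60 -> 30
  RT 60: heading 30 -> 330
]
RT 60: heading 330 -> 270
LT 150: heading 270 -> 60
FD 10: (-12,10) -> (-7,18.66) [heading=60, draw]
Final: pos=(-7,18.66), heading=60, 3 segment(s) drawn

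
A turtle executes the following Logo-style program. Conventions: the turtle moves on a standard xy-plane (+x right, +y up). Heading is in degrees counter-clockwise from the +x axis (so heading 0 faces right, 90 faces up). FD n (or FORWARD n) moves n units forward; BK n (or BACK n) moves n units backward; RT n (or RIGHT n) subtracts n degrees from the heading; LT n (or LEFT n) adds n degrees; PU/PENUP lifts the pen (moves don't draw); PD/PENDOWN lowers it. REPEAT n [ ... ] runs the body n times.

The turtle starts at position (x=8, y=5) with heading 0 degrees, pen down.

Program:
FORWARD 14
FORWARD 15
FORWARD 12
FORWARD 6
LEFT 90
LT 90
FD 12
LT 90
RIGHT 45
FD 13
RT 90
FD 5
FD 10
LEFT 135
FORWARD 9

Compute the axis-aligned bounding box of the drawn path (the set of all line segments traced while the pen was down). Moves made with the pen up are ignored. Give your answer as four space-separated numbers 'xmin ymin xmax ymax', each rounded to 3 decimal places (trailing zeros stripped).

Executing turtle program step by step:
Start: pos=(8,5), heading=0, pen down
FD 14: (8,5) -> (22,5) [heading=0, draw]
FD 15: (22,5) -> (37,5) [heading=0, draw]
FD 12: (37,5) -> (49,5) [heading=0, draw]
FD 6: (49,5) -> (55,5) [heading=0, draw]
LT 90: heading 0 -> 90
LT 90: heading 90 -> 180
FD 12: (55,5) -> (43,5) [heading=180, draw]
LT 90: heading 180 -> 270
RT 45: heading 270 -> 225
FD 13: (43,5) -> (33.808,-4.192) [heading=225, draw]
RT 90: heading 225 -> 135
FD 5: (33.808,-4.192) -> (30.272,-0.657) [heading=135, draw]
FD 10: (30.272,-0.657) -> (23.201,6.414) [heading=135, draw]
LT 135: heading 135 -> 270
FD 9: (23.201,6.414) -> (23.201,-2.586) [heading=270, draw]
Final: pos=(23.201,-2.586), heading=270, 9 segment(s) drawn

Segment endpoints: x in {8, 22, 23.201, 30.272, 33.808, 37, 43, 49, 55}, y in {-4.192, -2.586, -0.657, 5, 5, 6.414}
xmin=8, ymin=-4.192, xmax=55, ymax=6.414

Answer: 8 -4.192 55 6.414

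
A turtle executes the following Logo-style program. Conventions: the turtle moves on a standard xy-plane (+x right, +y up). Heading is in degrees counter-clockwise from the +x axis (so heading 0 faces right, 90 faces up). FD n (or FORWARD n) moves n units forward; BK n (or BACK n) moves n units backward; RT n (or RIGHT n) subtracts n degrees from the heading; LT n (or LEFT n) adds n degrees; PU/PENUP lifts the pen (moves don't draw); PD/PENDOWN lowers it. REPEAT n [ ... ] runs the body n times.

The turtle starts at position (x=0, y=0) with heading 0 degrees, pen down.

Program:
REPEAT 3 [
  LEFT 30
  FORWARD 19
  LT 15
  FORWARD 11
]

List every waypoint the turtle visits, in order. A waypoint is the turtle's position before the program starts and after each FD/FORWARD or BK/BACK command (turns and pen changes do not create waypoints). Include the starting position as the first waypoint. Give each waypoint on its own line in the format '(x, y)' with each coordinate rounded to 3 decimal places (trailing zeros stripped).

Executing turtle program step by step:
Start: pos=(0,0), heading=0, pen down
REPEAT 3 [
  -- iteration 1/3 --
  LT 30: heading 0 -> 30
  FD 19: (0,0) -> (16.454,9.5) [heading=30, draw]
  LT 15: heading 30 -> 45
  FD 11: (16.454,9.5) -> (24.233,17.278) [heading=45, draw]
  -- iteration 2/3 --
  LT 30: heading 45 -> 75
  FD 19: (24.233,17.278) -> (29.15,35.631) [heading=75, draw]
  LT 15: heading 75 -> 90
  FD 11: (29.15,35.631) -> (29.15,46.631) [heading=90, draw]
  -- iteration 3/3 --
  LT 30: heading 90 -> 120
  FD 19: (29.15,46.631) -> (19.65,63.085) [heading=120, draw]
  LT 15: heading 120 -> 135
  FD 11: (19.65,63.085) -> (11.872,70.863) [heading=135, draw]
]
Final: pos=(11.872,70.863), heading=135, 6 segment(s) drawn
Waypoints (7 total):
(0, 0)
(16.454, 9.5)
(24.233, 17.278)
(29.15, 35.631)
(29.15, 46.631)
(19.65, 63.085)
(11.872, 70.863)

Answer: (0, 0)
(16.454, 9.5)
(24.233, 17.278)
(29.15, 35.631)
(29.15, 46.631)
(19.65, 63.085)
(11.872, 70.863)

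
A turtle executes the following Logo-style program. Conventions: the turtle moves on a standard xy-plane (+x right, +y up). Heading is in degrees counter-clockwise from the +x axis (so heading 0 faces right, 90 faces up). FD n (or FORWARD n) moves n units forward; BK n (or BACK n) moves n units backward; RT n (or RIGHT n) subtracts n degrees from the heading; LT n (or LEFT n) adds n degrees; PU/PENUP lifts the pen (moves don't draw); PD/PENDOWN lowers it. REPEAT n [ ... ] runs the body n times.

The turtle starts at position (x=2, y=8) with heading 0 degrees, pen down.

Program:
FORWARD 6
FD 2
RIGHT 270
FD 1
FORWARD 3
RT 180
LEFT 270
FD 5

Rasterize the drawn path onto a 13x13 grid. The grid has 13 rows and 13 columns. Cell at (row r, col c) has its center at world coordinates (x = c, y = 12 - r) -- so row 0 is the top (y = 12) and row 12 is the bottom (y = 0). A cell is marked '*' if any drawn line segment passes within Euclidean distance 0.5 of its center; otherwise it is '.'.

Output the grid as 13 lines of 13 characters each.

Segment 0: (2,8) -> (8,8)
Segment 1: (8,8) -> (10,8)
Segment 2: (10,8) -> (10,9)
Segment 3: (10,9) -> (10,12)
Segment 4: (10,12) -> (5,12)

Answer: .....******..
..........*..
..........*..
..........*..
..*********..
.............
.............
.............
.............
.............
.............
.............
.............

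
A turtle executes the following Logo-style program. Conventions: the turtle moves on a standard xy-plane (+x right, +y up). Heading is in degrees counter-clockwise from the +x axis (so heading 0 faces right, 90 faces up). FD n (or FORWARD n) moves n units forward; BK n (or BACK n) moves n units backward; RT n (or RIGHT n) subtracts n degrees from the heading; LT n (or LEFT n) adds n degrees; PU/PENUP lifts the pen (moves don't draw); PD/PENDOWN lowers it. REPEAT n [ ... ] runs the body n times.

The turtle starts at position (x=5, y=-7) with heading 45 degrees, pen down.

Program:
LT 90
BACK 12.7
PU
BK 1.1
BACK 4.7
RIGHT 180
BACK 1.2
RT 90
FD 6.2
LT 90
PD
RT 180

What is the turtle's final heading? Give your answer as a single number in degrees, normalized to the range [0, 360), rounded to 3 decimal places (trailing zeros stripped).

Executing turtle program step by step:
Start: pos=(5,-7), heading=45, pen down
LT 90: heading 45 -> 135
BK 12.7: (5,-7) -> (13.98,-15.98) [heading=135, draw]
PU: pen up
BK 1.1: (13.98,-15.98) -> (14.758,-16.758) [heading=135, move]
BK 4.7: (14.758,-16.758) -> (18.081,-20.081) [heading=135, move]
RT 180: heading 135 -> 315
BK 1.2: (18.081,-20.081) -> (17.233,-19.233) [heading=315, move]
RT 90: heading 315 -> 225
FD 6.2: (17.233,-19.233) -> (12.849,-23.617) [heading=225, move]
LT 90: heading 225 -> 315
PD: pen down
RT 180: heading 315 -> 135
Final: pos=(12.849,-23.617), heading=135, 1 segment(s) drawn

Answer: 135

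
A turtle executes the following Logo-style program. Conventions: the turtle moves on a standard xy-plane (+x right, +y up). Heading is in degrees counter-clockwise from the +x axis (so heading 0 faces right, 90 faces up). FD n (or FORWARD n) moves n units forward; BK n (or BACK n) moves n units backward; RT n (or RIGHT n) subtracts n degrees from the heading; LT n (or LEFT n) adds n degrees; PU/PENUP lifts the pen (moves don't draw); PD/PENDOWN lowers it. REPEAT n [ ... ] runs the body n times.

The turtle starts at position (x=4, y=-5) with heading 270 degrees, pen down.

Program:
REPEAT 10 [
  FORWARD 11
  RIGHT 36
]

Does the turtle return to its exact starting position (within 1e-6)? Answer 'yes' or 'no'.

Executing turtle program step by step:
Start: pos=(4,-5), heading=270, pen down
REPEAT 10 [
  -- iteration 1/10 --
  FD 11: (4,-5) -> (4,-16) [heading=270, draw]
  RT 36: heading 270 -> 234
  -- iteration 2/10 --
  FD 11: (4,-16) -> (-2.466,-24.899) [heading=234, draw]
  RT 36: heading 234 -> 198
  -- iteration 3/10 --
  FD 11: (-2.466,-24.899) -> (-12.927,-28.298) [heading=198, draw]
  RT 36: heading 198 -> 162
  -- iteration 4/10 --
  FD 11: (-12.927,-28.298) -> (-23.389,-24.899) [heading=162, draw]
  RT 36: heading 162 -> 126
  -- iteration 5/10 --
  FD 11: (-23.389,-24.899) -> (-29.855,-16) [heading=126, draw]
  RT 36: heading 126 -> 90
  -- iteration 6/10 --
  FD 11: (-29.855,-16) -> (-29.855,-5) [heading=90, draw]
  RT 36: heading 90 -> 54
  -- iteration 7/10 --
  FD 11: (-29.855,-5) -> (-23.389,3.899) [heading=54, draw]
  RT 36: heading 54 -> 18
  -- iteration 8/10 --
  FD 11: (-23.389,3.899) -> (-12.927,7.298) [heading=18, draw]
  RT 36: heading 18 -> 342
  -- iteration 9/10 --
  FD 11: (-12.927,7.298) -> (-2.466,3.899) [heading=342, draw]
  RT 36: heading 342 -> 306
  -- iteration 10/10 --
  FD 11: (-2.466,3.899) -> (4,-5) [heading=306, draw]
  RT 36: heading 306 -> 270
]
Final: pos=(4,-5), heading=270, 10 segment(s) drawn

Start position: (4, -5)
Final position: (4, -5)
Distance = 0; < 1e-6 -> CLOSED

Answer: yes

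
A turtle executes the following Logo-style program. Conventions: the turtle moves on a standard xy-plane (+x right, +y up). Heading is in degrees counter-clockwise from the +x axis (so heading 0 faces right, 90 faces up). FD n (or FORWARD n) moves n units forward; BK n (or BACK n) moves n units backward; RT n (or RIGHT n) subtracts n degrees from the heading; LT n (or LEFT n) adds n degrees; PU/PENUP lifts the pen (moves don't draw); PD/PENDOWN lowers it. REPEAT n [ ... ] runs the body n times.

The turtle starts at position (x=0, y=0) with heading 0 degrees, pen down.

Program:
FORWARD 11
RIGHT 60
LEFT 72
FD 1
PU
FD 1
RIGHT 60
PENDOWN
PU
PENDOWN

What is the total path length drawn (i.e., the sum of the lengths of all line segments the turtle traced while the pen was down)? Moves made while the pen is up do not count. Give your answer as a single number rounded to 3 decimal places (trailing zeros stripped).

Executing turtle program step by step:
Start: pos=(0,0), heading=0, pen down
FD 11: (0,0) -> (11,0) [heading=0, draw]
RT 60: heading 0 -> 300
LT 72: heading 300 -> 12
FD 1: (11,0) -> (11.978,0.208) [heading=12, draw]
PU: pen up
FD 1: (11.978,0.208) -> (12.956,0.416) [heading=12, move]
RT 60: heading 12 -> 312
PD: pen down
PU: pen up
PD: pen down
Final: pos=(12.956,0.416), heading=312, 2 segment(s) drawn

Segment lengths:
  seg 1: (0,0) -> (11,0), length = 11
  seg 2: (11,0) -> (11.978,0.208), length = 1
Total = 12

Answer: 12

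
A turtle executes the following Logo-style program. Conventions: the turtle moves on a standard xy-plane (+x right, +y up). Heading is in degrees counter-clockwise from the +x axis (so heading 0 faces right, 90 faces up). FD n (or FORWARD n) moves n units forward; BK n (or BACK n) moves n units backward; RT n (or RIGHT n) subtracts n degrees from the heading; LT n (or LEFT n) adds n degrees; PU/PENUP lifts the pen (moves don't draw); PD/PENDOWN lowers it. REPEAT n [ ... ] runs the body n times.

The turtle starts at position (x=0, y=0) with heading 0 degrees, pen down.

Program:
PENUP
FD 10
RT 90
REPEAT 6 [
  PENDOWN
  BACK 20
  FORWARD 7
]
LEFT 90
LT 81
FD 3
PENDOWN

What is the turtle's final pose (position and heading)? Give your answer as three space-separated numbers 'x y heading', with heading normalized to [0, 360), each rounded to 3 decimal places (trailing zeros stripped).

Answer: 10.469 80.963 81

Derivation:
Executing turtle program step by step:
Start: pos=(0,0), heading=0, pen down
PU: pen up
FD 10: (0,0) -> (10,0) [heading=0, move]
RT 90: heading 0 -> 270
REPEAT 6 [
  -- iteration 1/6 --
  PD: pen down
  BK 20: (10,0) -> (10,20) [heading=270, draw]
  FD 7: (10,20) -> (10,13) [heading=270, draw]
  -- iteration 2/6 --
  PD: pen down
  BK 20: (10,13) -> (10,33) [heading=270, draw]
  FD 7: (10,33) -> (10,26) [heading=270, draw]
  -- iteration 3/6 --
  PD: pen down
  BK 20: (10,26) -> (10,46) [heading=270, draw]
  FD 7: (10,46) -> (10,39) [heading=270, draw]
  -- iteration 4/6 --
  PD: pen down
  BK 20: (10,39) -> (10,59) [heading=270, draw]
  FD 7: (10,59) -> (10,52) [heading=270, draw]
  -- iteration 5/6 --
  PD: pen down
  BK 20: (10,52) -> (10,72) [heading=270, draw]
  FD 7: (10,72) -> (10,65) [heading=270, draw]
  -- iteration 6/6 --
  PD: pen down
  BK 20: (10,65) -> (10,85) [heading=270, draw]
  FD 7: (10,85) -> (10,78) [heading=270, draw]
]
LT 90: heading 270 -> 0
LT 81: heading 0 -> 81
FD 3: (10,78) -> (10.469,80.963) [heading=81, draw]
PD: pen down
Final: pos=(10.469,80.963), heading=81, 13 segment(s) drawn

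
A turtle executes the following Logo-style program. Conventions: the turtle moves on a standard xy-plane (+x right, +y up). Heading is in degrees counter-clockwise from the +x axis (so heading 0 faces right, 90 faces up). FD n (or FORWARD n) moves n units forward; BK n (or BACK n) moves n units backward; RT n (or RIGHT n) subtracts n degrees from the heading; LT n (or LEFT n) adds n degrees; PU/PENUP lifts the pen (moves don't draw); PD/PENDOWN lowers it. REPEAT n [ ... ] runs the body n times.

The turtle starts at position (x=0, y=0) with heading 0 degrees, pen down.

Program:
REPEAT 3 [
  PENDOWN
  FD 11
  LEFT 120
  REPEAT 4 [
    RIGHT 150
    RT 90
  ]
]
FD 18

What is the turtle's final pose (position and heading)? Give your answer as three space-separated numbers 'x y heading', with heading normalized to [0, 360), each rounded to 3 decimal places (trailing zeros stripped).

Answer: 18 0 0

Derivation:
Executing turtle program step by step:
Start: pos=(0,0), heading=0, pen down
REPEAT 3 [
  -- iteration 1/3 --
  PD: pen down
  FD 11: (0,0) -> (11,0) [heading=0, draw]
  LT 120: heading 0 -> 120
  REPEAT 4 [
    -- iteration 1/4 --
    RT 150: heading 120 -> 330
    RT 90: heading 330 -> 240
    -- iteration 2/4 --
    RT 150: heading 240 -> 90
    RT 90: heading 90 -> 0
    -- iteration 3/4 --
    RT 150: heading 0 -> 210
    RT 90: heading 210 -> 120
    -- iteration 4/4 --
    RT 150: heading 120 -> 330
    RT 90: heading 330 -> 240
  ]
  -- iteration 2/3 --
  PD: pen down
  FD 11: (11,0) -> (5.5,-9.526) [heading=240, draw]
  LT 120: heading 240 -> 0
  REPEAT 4 [
    -- iteration 1/4 --
    RT 150: heading 0 -> 210
    RT 90: heading 210 -> 120
    -- iteration 2/4 --
    RT 150: heading 120 -> 330
    RT 90: heading 330 -> 240
    -- iteration 3/4 --
    RT 150: heading 240 -> 90
    RT 90: heading 90 -> 0
    -- iteration 4/4 --
    RT 150: heading 0 -> 210
    RT 90: heading 210 -> 120
  ]
  -- iteration 3/3 --
  PD: pen down
  FD 11: (5.5,-9.526) -> (0,0) [heading=120, draw]
  LT 120: heading 120 -> 240
  REPEAT 4 [
    -- iteration 1/4 --
    RT 150: heading 240 -> 90
    RT 90: heading 90 -> 0
    -- iteration 2/4 --
    RT 150: heading 0 -> 210
    RT 90: heading 210 -> 120
    -- iteration 3/4 --
    RT 150: heading 120 -> 330
    RT 90: heading 330 -> 240
    -- iteration 4/4 --
    RT 150: heading 240 -> 90
    RT 90: heading 90 -> 0
  ]
]
FD 18: (0,0) -> (18,0) [heading=0, draw]
Final: pos=(18,0), heading=0, 4 segment(s) drawn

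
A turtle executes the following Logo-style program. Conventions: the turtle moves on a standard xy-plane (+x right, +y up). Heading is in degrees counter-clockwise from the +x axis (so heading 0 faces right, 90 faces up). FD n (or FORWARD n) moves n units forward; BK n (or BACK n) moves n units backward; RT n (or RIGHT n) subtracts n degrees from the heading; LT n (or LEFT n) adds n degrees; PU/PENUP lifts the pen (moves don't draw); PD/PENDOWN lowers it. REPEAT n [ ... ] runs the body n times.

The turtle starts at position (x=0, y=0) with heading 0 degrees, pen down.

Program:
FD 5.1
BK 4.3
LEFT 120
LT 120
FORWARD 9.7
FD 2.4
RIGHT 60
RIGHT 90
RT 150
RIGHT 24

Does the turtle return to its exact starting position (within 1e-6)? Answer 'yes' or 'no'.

Answer: no

Derivation:
Executing turtle program step by step:
Start: pos=(0,0), heading=0, pen down
FD 5.1: (0,0) -> (5.1,0) [heading=0, draw]
BK 4.3: (5.1,0) -> (0.8,0) [heading=0, draw]
LT 120: heading 0 -> 120
LT 120: heading 120 -> 240
FD 9.7: (0.8,0) -> (-4.05,-8.4) [heading=240, draw]
FD 2.4: (-4.05,-8.4) -> (-5.25,-10.479) [heading=240, draw]
RT 60: heading 240 -> 180
RT 90: heading 180 -> 90
RT 150: heading 90 -> 300
RT 24: heading 300 -> 276
Final: pos=(-5.25,-10.479), heading=276, 4 segment(s) drawn

Start position: (0, 0)
Final position: (-5.25, -10.479)
Distance = 11.72; >= 1e-6 -> NOT closed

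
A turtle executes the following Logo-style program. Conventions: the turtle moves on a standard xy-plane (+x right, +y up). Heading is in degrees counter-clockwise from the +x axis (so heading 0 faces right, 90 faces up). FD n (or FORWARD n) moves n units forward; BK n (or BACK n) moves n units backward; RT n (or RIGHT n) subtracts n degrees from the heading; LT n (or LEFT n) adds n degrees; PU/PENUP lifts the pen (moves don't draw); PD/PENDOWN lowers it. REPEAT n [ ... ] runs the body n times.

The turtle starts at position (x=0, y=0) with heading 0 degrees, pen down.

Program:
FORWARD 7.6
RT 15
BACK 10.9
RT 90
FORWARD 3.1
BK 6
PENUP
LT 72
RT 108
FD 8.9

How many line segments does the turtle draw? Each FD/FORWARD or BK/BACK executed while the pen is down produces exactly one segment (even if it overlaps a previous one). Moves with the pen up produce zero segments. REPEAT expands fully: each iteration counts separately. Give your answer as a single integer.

Executing turtle program step by step:
Start: pos=(0,0), heading=0, pen down
FD 7.6: (0,0) -> (7.6,0) [heading=0, draw]
RT 15: heading 0 -> 345
BK 10.9: (7.6,0) -> (-2.929,2.821) [heading=345, draw]
RT 90: heading 345 -> 255
FD 3.1: (-2.929,2.821) -> (-3.731,-0.173) [heading=255, draw]
BK 6: (-3.731,-0.173) -> (-2.178,5.622) [heading=255, draw]
PU: pen up
LT 72: heading 255 -> 327
RT 108: heading 327 -> 219
FD 8.9: (-2.178,5.622) -> (-9.095,0.021) [heading=219, move]
Final: pos=(-9.095,0.021), heading=219, 4 segment(s) drawn
Segments drawn: 4

Answer: 4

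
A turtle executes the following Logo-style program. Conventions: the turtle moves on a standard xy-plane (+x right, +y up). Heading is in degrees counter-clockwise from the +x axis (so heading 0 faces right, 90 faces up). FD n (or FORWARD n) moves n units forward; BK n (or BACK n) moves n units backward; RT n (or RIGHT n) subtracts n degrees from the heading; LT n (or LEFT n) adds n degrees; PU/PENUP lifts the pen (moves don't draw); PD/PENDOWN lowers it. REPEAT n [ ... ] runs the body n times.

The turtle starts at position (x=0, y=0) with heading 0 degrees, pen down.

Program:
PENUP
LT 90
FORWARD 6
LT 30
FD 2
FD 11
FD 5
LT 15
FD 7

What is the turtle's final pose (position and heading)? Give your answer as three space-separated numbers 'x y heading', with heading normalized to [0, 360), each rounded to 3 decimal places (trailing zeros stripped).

Executing turtle program step by step:
Start: pos=(0,0), heading=0, pen down
PU: pen up
LT 90: heading 0 -> 90
FD 6: (0,0) -> (0,6) [heading=90, move]
LT 30: heading 90 -> 120
FD 2: (0,6) -> (-1,7.732) [heading=120, move]
FD 11: (-1,7.732) -> (-6.5,17.258) [heading=120, move]
FD 5: (-6.5,17.258) -> (-9,21.588) [heading=120, move]
LT 15: heading 120 -> 135
FD 7: (-9,21.588) -> (-13.95,26.538) [heading=135, move]
Final: pos=(-13.95,26.538), heading=135, 0 segment(s) drawn

Answer: -13.95 26.538 135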